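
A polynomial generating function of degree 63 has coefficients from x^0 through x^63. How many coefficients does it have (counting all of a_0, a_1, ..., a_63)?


A polynomial of degree 63 takes the form a_0 + a_1 x + ... + a_63 x^63.
The number of coefficients is 63 + 1 = 64.

64


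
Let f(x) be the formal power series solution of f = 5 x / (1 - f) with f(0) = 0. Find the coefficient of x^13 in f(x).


Apply Lagrange inversion: f = 5 x * phi(f) with phi(t) = 1/(1 - t), so
[x^n] f = 5^n * (1/n) [t^(n-1)] phi(t)^n = 5^n * (1/n) [t^(n-1)] (1 - t)^(-n) = 5^n * (1/n) C(2n - 2, n - 1) = 5^n * C_{n-1}.
For n = 13: C_12 = C(24, 12) / 13 = 2704156/13 = 208012.
With the 5^13 = 1220703125 factor, the coefficient is 1220703125 * 208012 = 253920898437500.

253920898437500


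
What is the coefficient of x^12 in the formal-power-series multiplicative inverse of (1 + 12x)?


The inverse is 1/(1 + 12x). Apply the geometric identity 1/(1 - y) = sum_{k>=0} y^k with y = -12x:
1/(1 + 12x) = sum_{k>=0} (-12)^k x^k.
So the coefficient of x^12 is (-12)^12 = 8916100448256.

8916100448256


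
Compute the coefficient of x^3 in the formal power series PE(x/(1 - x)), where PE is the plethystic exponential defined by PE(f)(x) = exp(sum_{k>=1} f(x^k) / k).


For f(x) = x/(1 - x) we have
sum_{k>=1} f(x^k) / k = sum_{k>=1} (1/k) * x^k / (1 - x^k) = sum_{k, m >= 1} x^(k m) / k,
which after exponentiating simplifies to
PE(x/(1 - x)) = prod_{k>=1} 1 / (1 - x^k).
This is the generating function for the partition function p(n), so the coefficient of x^3 is p(3).
Computing p(3) by dynamic programming over parts 1, 2, ..., 3: p(3) = 3.

3


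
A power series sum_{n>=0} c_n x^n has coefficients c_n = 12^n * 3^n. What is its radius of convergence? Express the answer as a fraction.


By the root test (Cauchy-Hadamard), the radius is R = 1 / limsup_n |c_n|^(1/n).
Here |c_n|^(1/n) = (12^n * 3^n)^(1/n) = 12 * 3 = 36 for all n.
So R = 1/36 = 1/36.

1/36


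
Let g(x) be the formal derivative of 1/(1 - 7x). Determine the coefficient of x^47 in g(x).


Differentiate termwise: d/dx sum_{k>=0} 7^k x^k = sum_{k>=1} k 7^k x^(k-1) = sum_{j>=0} (j+1) 7^(j+1) x^j.
Equivalently, d/dx [1/(1 - 7x)] = 7/(1 - 7x)^2.
For j = 47: 48 * 7^48 = 48 * 36703368217294125441230211032033660188801 = 1761761674430118021179050129537615689062448.

1761761674430118021179050129537615689062448


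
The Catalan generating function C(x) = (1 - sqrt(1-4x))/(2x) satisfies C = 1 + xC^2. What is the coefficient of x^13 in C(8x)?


Substituting x -> 8x scales the n-th coefficient by 8^n, so [x^13] C(8x) = 8^13 * C_13.
C_13 = C(2*13, 13)/(14) = 10400600/14 = 742900.
So 8^13 * 742900 = 549755813888 * 742900 = 408413594137395200.

408413594137395200


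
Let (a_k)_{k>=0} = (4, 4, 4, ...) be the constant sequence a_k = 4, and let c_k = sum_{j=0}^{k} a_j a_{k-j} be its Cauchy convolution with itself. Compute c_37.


Since a_j = 4 for all j >= 0, the convolution sum becomes
c_k = sum_{j=0}^{k} 4 * 4 = 16 * (k + 1).
Equivalently, the generating function of (a_k) is 4/(1 - x) and its square is 16/(1 - x)^2 = sum_{k>=0} 16(k + 1) x^k.
For k = 37: 16 * 38 = 608.

608


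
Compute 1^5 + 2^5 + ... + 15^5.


This power sum has a closed form given by Faulhaber's formula
sum_{k=1}^{m} k^p = (1 / (p + 1)) * sum_{j=0}^{p} C(p + 1, j) B_j m^(p + 1 - j),
but for small m direct computation is fastest:
1 + 32 + 243 + 1024 + 3125 + 7776 + 16807 + 32768 + 59049 + 100000 + 161051 + 248832 + 371293 + 537824 + 759375 = 2299200.

2299200


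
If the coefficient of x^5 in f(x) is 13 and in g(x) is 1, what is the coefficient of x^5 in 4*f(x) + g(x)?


Scalar multiplication scales coefficients: 4 * 13 = 52.
Then add the g coefficient: 52 + 1
= 53

53


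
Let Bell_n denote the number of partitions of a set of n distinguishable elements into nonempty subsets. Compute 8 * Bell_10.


Bell_10 can be computed from the Bell triangle or from Dobinski's identity Bell_n = (1/e) * sum_{k>=0} k^n / k!.
Computing Bell_10 = 115975.
Then 8 * 115975 = 927800.

927800


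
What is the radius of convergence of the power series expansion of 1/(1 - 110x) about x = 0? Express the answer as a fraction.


Expanding 1/(1 - 110x) = sum_{k>=0} 110^k x^k, the series converges when |110x| < 1, i.e., |x| < 1/110.
So the radius of convergence is 1/110 = 1/110.

1/110


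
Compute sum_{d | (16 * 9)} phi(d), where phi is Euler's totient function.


First, 16 * 9 = 144. One classical identity is sum_{d | n} phi(d) = n (each k in [1, n] has a unique gcd with n, and among the k's with gcd(k, n) = n/d there are phi(d) of them). So the sum equals 144. We also verify directly:
Divisors of 144: 1, 2, 3, 4, 6, 8, 9, 12, 16, 18, 24, 36, 48, 72, 144.
phi values: 1, 1, 2, 2, 2, 4, 6, 4, 8, 6, 8, 12, 16, 24, 48.
Sum = 144.

144


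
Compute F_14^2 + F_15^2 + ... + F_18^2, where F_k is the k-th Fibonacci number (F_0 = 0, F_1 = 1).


There is a standard identity sum_{k=0}^{N} F_k^2 = F_N * F_{N+1} (proved inductively from the telescoping relation F_k^2 = F_k F_{k+1} - F_{k-1} F_k). Then
sum_{k=14}^{18} F_k^2 = F_18 F_19 - F_13 F_14.
Computing: F_18 = 2584, F_19 = 4181, F_13 = 233, F_14 = 377.
Sum = 2584 * 4181 - 233 * 377 = 10715863.

10715863


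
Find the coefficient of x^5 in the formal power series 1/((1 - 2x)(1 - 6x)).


By partial fractions or Cauchy convolution:
The coefficient equals sum_{k=0}^{5} 2^k * 6^(5-k).
= 11648

11648


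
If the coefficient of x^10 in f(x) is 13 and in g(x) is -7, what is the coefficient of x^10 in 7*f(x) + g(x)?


Scalar multiplication scales coefficients: 7 * 13 = 91.
Then add the g coefficient: 91 + -7
= 84

84


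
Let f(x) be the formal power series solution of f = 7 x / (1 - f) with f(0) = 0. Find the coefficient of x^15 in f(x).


Apply Lagrange inversion: f = 7 x * phi(f) with phi(t) = 1/(1 - t), so
[x^n] f = 7^n * (1/n) [t^(n-1)] phi(t)^n = 7^n * (1/n) [t^(n-1)] (1 - t)^(-n) = 7^n * (1/n) C(2n - 2, n - 1) = 7^n * C_{n-1}.
For n = 15: C_14 = C(28, 14) / 15 = 40116600/15 = 2674440.
With the 7^15 = 4747561509943 factor, the coefficient is 4747561509943 * 2674440 = 12697068404651956920.

12697068404651956920


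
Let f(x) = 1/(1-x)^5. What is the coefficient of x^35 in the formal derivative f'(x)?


Differentiate: d/dx [ 1/(1-x)^r ] = r / (1-x)^(r+1).
Here r = 5, so f'(x) = 5 / (1-x)^6.
The expansion of 1/(1-x)^(r+1) has coefficient of x^n equal to C(n+r, r).
So the coefficient of x^35 in f'(x) is
5 * C(40, 5) = 5 * 658008 = 3290040

3290040


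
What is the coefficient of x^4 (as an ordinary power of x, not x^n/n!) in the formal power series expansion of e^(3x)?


The exponential series is e^y = sum_{k>=0} y^k / k!. Substituting y = 3x gives
e^(3x) = sum_{k>=0} 3^k x^k / k!.
So the coefficient of x^n is a^n/n! with a = 3, n = 4:
3^4 / 4! = 81/24 = 27/8

27/8


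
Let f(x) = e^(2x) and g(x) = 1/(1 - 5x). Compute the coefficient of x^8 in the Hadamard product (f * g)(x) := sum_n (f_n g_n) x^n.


Expanding: f_k = 2^k/k! (from e^(2x)) and g_k = 5^k (from 1/(1 - 5x)). So the Hadamard coefficient (f * g)_k = 2^k 5^k / k! = (10)^k / k!.
For k = 8: 10^8/8! = 100000000/40320 = 156250/63.

156250/63


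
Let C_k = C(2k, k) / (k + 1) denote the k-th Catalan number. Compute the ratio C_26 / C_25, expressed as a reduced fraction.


Using C_k = (2k)! / (k! (k+1)!), the ratio C_{k+1}/C_k simplifies to
C_{k+1}/C_k = [(2k+2)! / ((k+1)! (k+2)!)] * [k! (k+1)! / (2k)!]
 = (2k+2)(2k+1) / ((k+1)(k+2)) = 2(2k+1) / (k+2).
For k = 25: 2(2*25 + 1) / (25 + 2) = 102/27 = 34/9.

34/9


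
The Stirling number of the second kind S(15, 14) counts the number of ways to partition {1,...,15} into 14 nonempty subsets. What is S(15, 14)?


Using the explicit formula S(n,k) = (1/k!) sum_{j=0}^{k} (-1)^(k-j) C(k,j) j^n:
S(15, 14) = 105
Equivalently, S(n,k) is n! times the coefficient of x^n in the EGF (e^x - 1)^k / k!.

105


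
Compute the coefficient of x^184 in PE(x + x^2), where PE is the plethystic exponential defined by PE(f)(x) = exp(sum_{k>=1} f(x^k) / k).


With f(x) = x + x^2, the exponent is sum_{k>=1} (x^k + x^(2k)) / k = -ln(1 - x) - ln(1 - x^2). Exponentiating:
PE(x + x^2) = 1 / ((1 - x)(1 - x^2)).
This is the generating function for partitions of n into parts of size 1 or 2. The number of 2's can be any j in 0..92, and the rest are 1's, so
[x^184] = floor(184/2) + 1 = 93.

93


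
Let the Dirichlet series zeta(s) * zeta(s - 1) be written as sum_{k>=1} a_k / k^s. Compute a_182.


Convolution gives a_k = sum_{d | k} d * 1 = sum_{d | k} d = sigma(k), the sum of positive divisors of k.
For k = 182, the divisors are 1, 2, 7, 13, 14, 26, 91, 182, so
sigma(182) = 1 + 2 + 7 + 13 + 14 + 26 + 91 + 182 = 336.

336


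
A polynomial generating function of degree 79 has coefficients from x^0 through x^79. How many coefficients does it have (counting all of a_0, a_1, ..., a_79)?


A polynomial of degree 79 takes the form a_0 + a_1 x + ... + a_79 x^79.
The number of coefficients is 79 + 1 = 80.

80


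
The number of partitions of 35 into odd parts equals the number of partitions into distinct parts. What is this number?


Computing partitions of 35 into odd parts (1, 3, 5, ...):
Using the generating function prod_{k>=0} 1/(1-x^(2k+1)),
the count is 585

585


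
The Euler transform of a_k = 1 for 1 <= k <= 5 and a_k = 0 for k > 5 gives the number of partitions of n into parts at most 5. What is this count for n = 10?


Partitions of 10 into parts at most 5:
Using generating function (1-x)^(-1)(1-x^2)^(-1)...(1-x^5)^(-1),
the coefficient of x^10 = 30

30


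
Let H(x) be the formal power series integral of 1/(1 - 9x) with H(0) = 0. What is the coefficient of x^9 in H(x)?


1/(1 - 9x) = sum_{k>=0} 9^k x^k. Integrating termwise with H(0) = 0:
H(x) = sum_{k>=0} 9^k x^(k+1) / (k+1) = sum_{m>=1} 9^(m-1) x^m / m.
For m = 9: 9^8/9 = 43046721/9 = 4782969.

4782969


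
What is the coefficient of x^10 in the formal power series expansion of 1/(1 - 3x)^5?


The general identity 1/(1 - c x)^r = sum_{k>=0} c^k C(k + r - 1, r - 1) x^k follows by substituting y = c x into 1/(1 - y)^r = sum_{k>=0} C(k + r - 1, r - 1) y^k.
For c = 3, r = 5, k = 10:
3^10 * C(14, 4) = 59049 * 1001 = 59108049.

59108049


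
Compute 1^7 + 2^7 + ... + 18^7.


This power sum has a closed form given by Faulhaber's formula
sum_{k=1}^{m} k^p = (1 / (p + 1)) * sum_{j=0}^{p} C(p + 1, j) B_j m^(p + 1 - j),
but for small m direct computation is fastest:
1 + 128 + 2187 + 16384 + 78125 + 279936 + 823543 + 2097152 + 4782969 + 10000000 + 19487171 + 35831808 + 62748517 + 105413504 + 170859375 + 268435456 + 410338673 + 612220032 = 1703414961.

1703414961


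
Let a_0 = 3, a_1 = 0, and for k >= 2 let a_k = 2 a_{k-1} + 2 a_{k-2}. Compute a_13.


Iterating the recurrence forward:
a_0 = 3
a_1 = 0
a_2 = 2*0 + 2*3 = 6
a_3 = 2*6 + 2*0 = 12
a_4 = 2*12 + 2*6 = 36
a_5 = 2*36 + 2*12 = 96
a_6 = 2*96 + 2*36 = 264
a_7 = 2*264 + 2*96 = 720
a_8 = 2*720 + 2*264 = 1968
a_9 = 2*1968 + 2*720 = 5376
a_10 = 2*5376 + 2*1968 = 14688
a_11 = 2*14688 + 2*5376 = 40128
a_12 = 2*40128 + 2*14688 = 109632
a_13 = 2*109632 + 2*40128 = 299520
So a_13 = 299520.

299520


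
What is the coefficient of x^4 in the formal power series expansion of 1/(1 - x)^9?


The negative binomial / multiset identity is
1/(1 - x)^r = sum_{k>=0} C(k + r - 1, r - 1) x^k.
Here r = 9 and k = 4, so the coefficient is
C(4 + 8, 8) = C(12, 8)
= 495

495


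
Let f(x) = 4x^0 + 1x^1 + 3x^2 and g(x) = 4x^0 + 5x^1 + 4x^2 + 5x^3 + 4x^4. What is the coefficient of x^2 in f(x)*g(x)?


Cauchy product at x^2:
4*4 + 1*5 + 3*4
= 33

33


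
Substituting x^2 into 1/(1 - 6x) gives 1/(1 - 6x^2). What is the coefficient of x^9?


Since 1/(1 - 6x^2) only has even powers of x,
the coefficient of x^9 (odd) is 0.

0


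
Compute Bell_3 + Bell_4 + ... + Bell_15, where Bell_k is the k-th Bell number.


Recall Bell_k counts set partitions of a k-set (with Bell_0 = 1 by convention).
Bell_3 through Bell_15: 5, 15, 52, 203, 877, 4140, 21147, 115975, 678570, 4213597, 27644437, 190899322, 1382958545
Sum = 5 + 15 + 52 + 203 + 877 + 4140 + 21147 + 115975 + 678570 + 4213597 + 27644437 + 190899322 + 1382958545 = 1606536885.

1606536885


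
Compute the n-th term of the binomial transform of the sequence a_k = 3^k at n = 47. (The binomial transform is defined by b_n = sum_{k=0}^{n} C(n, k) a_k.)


With a_k = 3^k, b_n = sum_{k=0}^{n} C(n, k) 3^k = (1 + 3)^n by the binomial theorem.
For n = 47: (1 + 3)^47 = 4^47 = 19807040628566084398385987584.

19807040628566084398385987584


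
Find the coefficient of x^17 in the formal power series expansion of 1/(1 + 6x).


Write 1/(1 + c x) = 1/(1 - (-c) x) and apply the geometric-series identity
1/(1 - y) = sum_{k>=0} y^k to get 1/(1 + c x) = sum_{k>=0} (-c)^k x^k.
So the coefficient of x^k is (-c)^k = (-1)^k * c^k.
Here c = 6 and k = 17:
(-6)^17 = -1 * 16926659444736 = -16926659444736

-16926659444736


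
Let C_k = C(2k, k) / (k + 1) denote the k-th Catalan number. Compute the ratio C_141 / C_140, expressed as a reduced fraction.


Using C_k = (2k)! / (k! (k+1)!), the ratio C_{k+1}/C_k simplifies to
C_{k+1}/C_k = [(2k+2)! / ((k+1)! (k+2)!)] * [k! (k+1)! / (2k)!]
 = (2k+2)(2k+1) / ((k+1)(k+2)) = 2(2k+1) / (k+2).
For k = 140: 2(2*140 + 1) / (140 + 2) = 562/142 = 281/71.

281/71


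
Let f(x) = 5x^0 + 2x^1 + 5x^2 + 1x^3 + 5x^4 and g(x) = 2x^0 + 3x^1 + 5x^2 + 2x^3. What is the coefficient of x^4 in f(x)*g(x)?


Cauchy product at x^4:
2*2 + 5*5 + 1*3 + 5*2
= 42

42


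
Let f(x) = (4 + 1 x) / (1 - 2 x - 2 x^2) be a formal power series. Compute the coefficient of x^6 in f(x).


Write f(x) = sum_{k>=0} a_k x^k. Multiplying both sides by 1 - 2 x - 2 x^2 gives
(1 - 2 x - 2 x^2) sum_{k>=0} a_k x^k = 4 + 1 x.
Matching coefficients:
 x^0: a_0 = 4
 x^1: a_1 - 2 a_0 = 1  =>  a_1 = 2*4 + 1 = 9
 x^k (k >= 2): a_k = 2 a_{k-1} + 2 a_{k-2}.
Iterating: a_2 = 26, a_3 = 70, a_4 = 192, a_5 = 524, a_6 = 1432.
So the coefficient of x^6 is 1432.

1432


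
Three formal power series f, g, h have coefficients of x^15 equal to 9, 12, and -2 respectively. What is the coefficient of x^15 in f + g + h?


Series addition is componentwise:
9 + 12 + -2
= 19

19


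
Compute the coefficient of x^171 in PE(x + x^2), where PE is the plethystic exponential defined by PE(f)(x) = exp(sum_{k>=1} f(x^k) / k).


With f(x) = x + x^2, the exponent is sum_{k>=1} (x^k + x^(2k)) / k = -ln(1 - x) - ln(1 - x^2). Exponentiating:
PE(x + x^2) = 1 / ((1 - x)(1 - x^2)).
This is the generating function for partitions of n into parts of size 1 or 2. The number of 2's can be any j in 0..85, and the rest are 1's, so
[x^171] = floor(171/2) + 1 = 86.

86


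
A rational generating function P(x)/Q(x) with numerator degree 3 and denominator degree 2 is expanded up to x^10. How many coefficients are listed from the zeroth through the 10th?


Expanding up to x^10 gives the coefficients for x^0, x^1, ..., x^10.
That is 10 + 1 = 11 coefficients in total.

11


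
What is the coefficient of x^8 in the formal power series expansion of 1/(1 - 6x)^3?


The general identity 1/(1 - c x)^r = sum_{k>=0} c^k C(k + r - 1, r - 1) x^k follows by substituting y = c x into 1/(1 - y)^r = sum_{k>=0} C(k + r - 1, r - 1) y^k.
For c = 6, r = 3, k = 8:
6^8 * C(10, 2) = 1679616 * 45 = 75582720.

75582720


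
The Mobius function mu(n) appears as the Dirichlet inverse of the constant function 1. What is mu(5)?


5 = 5 (all distinct primes).
mu(5) = (-1)^1 = -1

-1


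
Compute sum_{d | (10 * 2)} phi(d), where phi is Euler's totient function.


First, 10 * 2 = 20. One classical identity is sum_{d | n} phi(d) = n (each k in [1, n] has a unique gcd with n, and among the k's with gcd(k, n) = n/d there are phi(d) of them). So the sum equals 20. We also verify directly:
Divisors of 20: 1, 2, 4, 5, 10, 20.
phi values: 1, 1, 2, 4, 4, 8.
Sum = 20.

20


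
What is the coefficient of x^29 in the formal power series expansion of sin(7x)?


The Maclaurin series is sin(t) = sum_{k>=0} (-1)^k t^(2k+1) / (2k+1)!, so substituting t = 7x, only odd powers of x are nonzero, with coefficient of x^(2k+1) equal to (-1)^k 7^(2k+1) / (2k+1)!.
Write 29 = 2*14 + 1, giving the coefficient (-1)^14 * 7^29 / 29! = 3219905755813179726837607/8841761993739701954543616000000 = 1341068619663964900807/3682533108596294025216000000.

1341068619663964900807/3682533108596294025216000000


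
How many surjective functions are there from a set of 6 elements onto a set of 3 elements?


By inclusion-exclusion on which target elements are missed, the number of surjections from an n-set onto a k-set is
surj(n, k) = sum_{j=0}^{k} (-1)^j C(k, j) (k - j)^n.
Equivalently surj(n, k) = k! * S(n, k), where S(n, k) is the Stirling number of the second kind.
For n = 6, k = 3:
S(6, 3) = 90, so
surj = 3! * 90 = 6 * 90 = 540.

540


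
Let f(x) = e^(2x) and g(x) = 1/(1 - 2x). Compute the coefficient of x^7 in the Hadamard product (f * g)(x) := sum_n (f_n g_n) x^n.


Expanding: f_k = 2^k/k! (from e^(2x)) and g_k = 2^k (from 1/(1 - 2x)). So the Hadamard coefficient (f * g)_k = 2^k 2^k / k! = (4)^k / k!.
For k = 7: 4^7/7! = 16384/5040 = 1024/315.

1024/315


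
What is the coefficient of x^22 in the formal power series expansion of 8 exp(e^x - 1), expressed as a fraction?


exp(e^x - 1) is the exponential generating function for the Bell numbers Bell_k: exp(e^x - 1) = sum_{k>=0} Bell_k x^k / k!.
So the coefficient of x^22 in 8 exp(e^x - 1) is 8 Bell_22 / 22!.
Computing: Bell_22 = 4506715738447323 and 22! = 1124000727777607680000, giving
8 * 4506715738447323/1124000727777607680000 = 88366975263673/2754903744552960000.

88366975263673/2754903744552960000


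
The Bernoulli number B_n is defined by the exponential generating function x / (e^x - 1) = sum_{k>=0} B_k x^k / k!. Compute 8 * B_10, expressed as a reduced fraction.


Bernoulli numbers can also be computed recursively via B_0 = 1 and sum_{j=0}^{m} C(m+1, j) B_j = 0 for m >= 1. Odd-index Bernoulli numbers vanish for k >= 3.
Computing B_10 = 5/66, so 8 * B_10 = 8 * 5/66 = 20/33.

20/33


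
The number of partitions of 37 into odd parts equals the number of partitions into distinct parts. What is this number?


Computing partitions of 37 into odd parts (1, 3, 5, ...):
Using the generating function prod_{k>=0} 1/(1-x^(2k+1)),
the count is 760

760


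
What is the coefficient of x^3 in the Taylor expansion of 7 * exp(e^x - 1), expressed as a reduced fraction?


exp(e^x - 1) = sum_{k>=0} Bell_k x^k / k!, where Bell_k is the k-th Bell number.
So the coefficient of x^3 is 7 * Bell_3 / 3!.
Computing: Bell_3 = 5 and 3! = 6, giving
7 * 5/6 = 35/6.

35/6


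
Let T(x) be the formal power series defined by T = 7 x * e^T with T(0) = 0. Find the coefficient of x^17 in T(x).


Apply the Lagrange inversion formula: if T = 7 x * phi(T) with phi(t) = e^t, then
[x^n] T = 7^n * (1/n) [t^(n-1)] phi(t)^n = 7^n * (1/n) [t^(n-1)] e^(n t) = 7^n * (1/n) * n^(n-1) / (n-1)! = 7^n * n^(n-1) / n!.
When c = 1 this is the Cayley count of rooted labeled trees on n vertices, divided by n!.
For n = 17: 7^17 * 17^16 / 17! = 232630513987207 * 48661191875666868481/355687428096000 = 13589529504521590732100867929799/426995712000.

13589529504521590732100867929799/426995712000


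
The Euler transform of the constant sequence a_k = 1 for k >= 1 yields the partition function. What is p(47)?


The Euler transform converts the sequence a_k = 1 into the number of integer partitions.
Using the recurrence or dynamic programming:
p(47) = 124754

124754


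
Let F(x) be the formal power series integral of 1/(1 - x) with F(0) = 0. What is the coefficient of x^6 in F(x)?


1/(1 - x) = sum_{k>=0} x^k. Integrating termwise and using F(0) = 0 gives
F(x) = sum_{k>=0} x^(k+1) / (k+1) = sum_{m>=1} x^m / m = -ln(1 - x).
So the coefficient of x^6 is 1/6 = 1/6.

1/6


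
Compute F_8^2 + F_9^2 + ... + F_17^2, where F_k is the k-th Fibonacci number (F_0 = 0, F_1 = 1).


There is a standard identity sum_{k=0}^{N} F_k^2 = F_N * F_{N+1} (proved inductively from the telescoping relation F_k^2 = F_k F_{k+1} - F_{k-1} F_k). Then
sum_{k=8}^{17} F_k^2 = F_17 F_18 - F_7 F_8.
Computing: F_17 = 1597, F_18 = 2584, F_7 = 13, F_8 = 21.
Sum = 1597 * 2584 - 13 * 21 = 4126375.

4126375


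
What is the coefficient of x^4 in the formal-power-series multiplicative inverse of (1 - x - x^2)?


Let the inverse be f(x) = sum_{k>=0} a_k x^k. From f(x) * (1 - x - x^2) = 1 and matching coefficients:
 x^0: a_0 = 1.
 x^1: a_1 - a_0 = 0, so a_1 = 1.
 x^k (k >= 2): a_k - a_{k-1} - a_{k-2} = 0, i.e. a_k = a_{k-1} + a_{k-2}.
This is the Fibonacci-type recurrence shifted so that a_0 = a_1 = 1.
Iterating: a_0=1, a_1=1, a_2=2, a_3=3, a_4=5
a_4 = 5.

5


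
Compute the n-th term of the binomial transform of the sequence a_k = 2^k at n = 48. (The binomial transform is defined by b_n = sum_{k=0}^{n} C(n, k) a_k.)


With a_k = 2^k, b_n = sum_{k=0}^{n} C(n, k) 2^k = (1 + 2)^n by the binomial theorem.
For n = 48: (1 + 2)^48 = 3^48 = 79766443076872509863361.

79766443076872509863361


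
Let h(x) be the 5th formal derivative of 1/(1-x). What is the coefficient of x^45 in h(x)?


Differentiating 5 times: d^5/dx^5 [1/(1-x)] = 5!/(1-x)^6.
The expansion 1/(1-x)^6 = sum_{k>=0} C(k+5, 5) x^k, so the coefficient of x^n in 5!/(1-x)^6 is 5! * C(n+5, 5).
For n = 45: 120 * C(50, 5) = 120 * 2118760 = 254251200

254251200


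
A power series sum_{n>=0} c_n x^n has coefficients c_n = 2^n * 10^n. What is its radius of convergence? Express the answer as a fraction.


By the root test (Cauchy-Hadamard), the radius is R = 1 / limsup_n |c_n|^(1/n).
Here |c_n|^(1/n) = (2^n * 10^n)^(1/n) = 2 * 10 = 20 for all n.
So R = 1/20 = 1/20.

1/20


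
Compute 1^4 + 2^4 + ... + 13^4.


This power sum has a closed form given by Faulhaber's formula
sum_{k=1}^{m} k^p = (1 / (p + 1)) * sum_{j=0}^{p} C(p + 1, j) B_j m^(p + 1 - j),
but for small m direct computation is fastest:
1 + 16 + 81 + 256 + 625 + 1296 + 2401 + 4096 + 6561 + 10000 + 14641 + 20736 + 28561 = 89271.

89271


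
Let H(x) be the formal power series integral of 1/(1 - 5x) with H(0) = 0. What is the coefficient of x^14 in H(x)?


1/(1 - 5x) = sum_{k>=0} 5^k x^k. Integrating termwise with H(0) = 0:
H(x) = sum_{k>=0} 5^k x^(k+1) / (k+1) = sum_{m>=1} 5^(m-1) x^m / m.
For m = 14: 5^13/14 = 1220703125/14 = 1220703125/14.

1220703125/14


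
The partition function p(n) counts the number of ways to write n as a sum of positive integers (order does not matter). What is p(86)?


Using the generating function prod_{k>=1} 1/(1-x^k), we compute p(86).
By dynamic programming over parts 1 through 86:
p(86) = 34262962

34262962


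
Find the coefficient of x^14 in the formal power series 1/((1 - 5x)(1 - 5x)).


By partial fractions or Cauchy convolution:
The coefficient equals sum_{k=0}^{14} 5^k * 5^(14-k).
= 91552734375

91552734375


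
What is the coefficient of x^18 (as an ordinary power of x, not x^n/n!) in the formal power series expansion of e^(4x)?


The exponential series is e^y = sum_{k>=0} y^k / k!. Substituting y = 4x gives
e^(4x) = sum_{k>=0} 4^k x^k / k!.
So the coefficient of x^n is a^n/n! with a = 4, n = 18:
4^18 / 18! = 68719476736/6402373705728000 = 1048576/97692469875

1048576/97692469875


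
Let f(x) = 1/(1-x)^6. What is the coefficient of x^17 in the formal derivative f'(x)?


Differentiate: d/dx [ 1/(1-x)^r ] = r / (1-x)^(r+1).
Here r = 6, so f'(x) = 6 / (1-x)^7.
The expansion of 1/(1-x)^(r+1) has coefficient of x^n equal to C(n+r, r).
So the coefficient of x^17 in f'(x) is
6 * C(23, 6) = 6 * 100947 = 605682

605682


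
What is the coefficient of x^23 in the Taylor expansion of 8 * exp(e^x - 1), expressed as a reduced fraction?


exp(e^x - 1) = sum_{k>=0} Bell_k x^k / k!, where Bell_k is the k-th Bell number.
So the coefficient of x^23 is 8 * Bell_23 / 23!.
Computing: Bell_23 = 44152005855084346 and 23! = 25852016738884976640000, giving
8 * 44152005855084346/25852016738884976640000 = 22076002927542173/1615751046180311040000.

22076002927542173/1615751046180311040000


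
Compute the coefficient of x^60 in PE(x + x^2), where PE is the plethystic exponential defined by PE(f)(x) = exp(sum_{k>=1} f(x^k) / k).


With f(x) = x + x^2, the exponent is sum_{k>=1} (x^k + x^(2k)) / k = -ln(1 - x) - ln(1 - x^2). Exponentiating:
PE(x + x^2) = 1 / ((1 - x)(1 - x^2)).
This is the generating function for partitions of n into parts of size 1 or 2. The number of 2's can be any j in 0..30, and the rest are 1's, so
[x^60] = floor(60/2) + 1 = 31.

31


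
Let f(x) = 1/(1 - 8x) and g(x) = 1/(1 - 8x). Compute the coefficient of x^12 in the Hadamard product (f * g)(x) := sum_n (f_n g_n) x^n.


f has coefficients f_k = 8^k and g has coefficients g_k = 8^k, so the Hadamard product has coefficient (f*g)_k = 8^k * 8^k = 64^k.
For k = 12: 64^12 = 4722366482869645213696.

4722366482869645213696


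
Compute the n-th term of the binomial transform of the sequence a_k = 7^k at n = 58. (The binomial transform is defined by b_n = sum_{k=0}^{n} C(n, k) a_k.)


With a_k = 7^k, b_n = sum_{k=0}^{n} C(n, k) 7^k = (1 + 7)^n by the binomial theorem.
For n = 58: (1 + 7)^58 = 8^58 = 23945242826029513411849172299223580994042798784118784.

23945242826029513411849172299223580994042798784118784


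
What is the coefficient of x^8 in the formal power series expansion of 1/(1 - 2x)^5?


The general identity 1/(1 - c x)^r = sum_{k>=0} c^k C(k + r - 1, r - 1) x^k follows by substituting y = c x into 1/(1 - y)^r = sum_{k>=0} C(k + r - 1, r - 1) y^k.
For c = 2, r = 5, k = 8:
2^8 * C(12, 4) = 256 * 495 = 126720.

126720


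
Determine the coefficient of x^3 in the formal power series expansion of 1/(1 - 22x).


The geometric series identity gives 1/(1 - c x) = sum_{k>=0} c^k x^k, so the coefficient of x^k is c^k.
Here c = 22 and k = 3.
Computing: 22^3 = 10648

10648


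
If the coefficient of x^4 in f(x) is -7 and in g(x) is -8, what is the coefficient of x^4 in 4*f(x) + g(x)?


Scalar multiplication scales coefficients: 4 * -7 = -28.
Then add the g coefficient: -28 + -8
= -36

-36


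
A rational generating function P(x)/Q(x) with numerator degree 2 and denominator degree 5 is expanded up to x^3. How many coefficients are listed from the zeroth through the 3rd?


Expanding up to x^3 gives the coefficients for x^0, x^1, ..., x^3.
That is 3 + 1 = 4 coefficients in total.

4


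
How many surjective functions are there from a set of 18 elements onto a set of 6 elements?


By inclusion-exclusion on which target elements are missed, the number of surjections from an n-set onto a k-set is
surj(n, k) = sum_{j=0}^{k} (-1)^j C(k, j) (k - j)^n.
Equivalently surj(n, k) = k! * S(n, k), where S(n, k) is the Stirling number of the second kind.
For n = 18, k = 6:
S(18, 6) = 110687251039, so
surj = 6! * 110687251039 = 720 * 110687251039 = 79694820748080.

79694820748080


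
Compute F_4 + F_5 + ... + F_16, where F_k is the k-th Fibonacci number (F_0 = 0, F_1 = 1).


Use the identity sum_{k=0}^{N} F_k = F_{N+2} - 1 (which follows from F_{k+2} - F_{k+1} = F_k). Then
sum_{k=4}^{16} F_k = (F_{18} - 1) - (F_{5} - 1) = F_{18} - F_{5}.
Computing: F_{18} = 2584, F_{5} = 5, so
Sum = 2584 - 5 = 2579.

2579


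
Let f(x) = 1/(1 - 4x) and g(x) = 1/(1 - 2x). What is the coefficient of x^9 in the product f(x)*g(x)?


The coefficient of x^n in f*g is the Cauchy product: sum_{k=0}^{n} a^k * b^(n-k).
With a=4, b=2, n=9:
sum_{k=0}^{9} 4^k * 2^(9-k)
= 523776

523776


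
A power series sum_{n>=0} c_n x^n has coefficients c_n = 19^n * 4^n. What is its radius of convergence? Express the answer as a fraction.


By the root test (Cauchy-Hadamard), the radius is R = 1 / limsup_n |c_n|^(1/n).
Here |c_n|^(1/n) = (19^n * 4^n)^(1/n) = 19 * 4 = 76 for all n.
So R = 1/76 = 1/76.

1/76


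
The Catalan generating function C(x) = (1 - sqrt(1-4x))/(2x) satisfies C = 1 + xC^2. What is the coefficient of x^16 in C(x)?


Substituting x -> x scales the n-th coefficient by 1, so [x^16] C(x) = C_16.
C_16 = C(2*16, 16)/(17) = 601080390/17 = 35357670.
= 35357670.

35357670


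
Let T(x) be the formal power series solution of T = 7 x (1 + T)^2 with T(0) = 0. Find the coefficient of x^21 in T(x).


Apply the Lagrange inversion formula: if T = 7 x * phi(T) with phi(t) = (1 + t)^2, then [x^n] T = 7^n * (1/n) [t^(n-1)] phi(t)^n = 7^n * (1/n) [t^(n-1)] (1 + t)^(2n) = 7^n * (1/n) C(2n, n-1).
Using the identity C(2n, n-1) = C(2n, n) * n / (n+1), the unscaled factor equals C(2n, n) / (n+1) = C_n, the n-th Catalan number.
For n = 21: C_21 = C(42, 21) / 22 = 538257874440/22 = 24466267020.
With the 7^21 = 558545864083284007 factor, the coefficient is 558545864083284007 * 24466267020 = 13665532253578254033757549140.

13665532253578254033757549140


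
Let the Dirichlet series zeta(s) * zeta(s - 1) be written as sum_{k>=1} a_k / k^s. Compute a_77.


Convolution gives a_k = sum_{d | k} d * 1 = sum_{d | k} d = sigma(k), the sum of positive divisors of k.
For k = 77, the divisors are 1, 7, 11, 77, so
sigma(77) = 1 + 7 + 11 + 77 = 96.

96


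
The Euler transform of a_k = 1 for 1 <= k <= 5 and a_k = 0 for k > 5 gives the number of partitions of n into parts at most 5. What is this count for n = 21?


Partitions of 21 into parts at most 5:
Using generating function (1-x)^(-1)(1-x^2)^(-1)...(1-x^5)^(-1),
the coefficient of x^21 = 221

221


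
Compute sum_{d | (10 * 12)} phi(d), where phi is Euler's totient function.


First, 10 * 12 = 120. One classical identity is sum_{d | n} phi(d) = n (each k in [1, n] has a unique gcd with n, and among the k's with gcd(k, n) = n/d there are phi(d) of them). So the sum equals 120. We also verify directly:
Divisors of 120: 1, 2, 3, 4, 5, 6, 8, 10, 12, 15, 20, 24, 30, 40, 60, 120.
phi values: 1, 1, 2, 2, 4, 2, 4, 4, 4, 8, 8, 8, 8, 16, 16, 32.
Sum = 120.

120


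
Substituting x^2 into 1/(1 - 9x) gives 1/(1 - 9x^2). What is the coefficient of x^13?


Since 1/(1 - 9x^2) only has even powers of x,
the coefficient of x^13 (odd) is 0.

0


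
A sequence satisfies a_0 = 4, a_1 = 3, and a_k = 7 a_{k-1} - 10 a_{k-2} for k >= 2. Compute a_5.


The characteristic equation is t^2 - 7 t + 10 = 0, with roots r_1 = 5 and r_2 = 2 (so c_1 = r_1 + r_2, c_2 = -r_1 r_2 as required).
One can use the closed form a_n = A r_1^n + B r_2^n, but direct iteration is more reliable:
a_0 = 4, a_1 = 3, a_2 = -19, a_3 = -163, a_4 = -951, a_5 = -5027.
So a_5 = -5027.

-5027


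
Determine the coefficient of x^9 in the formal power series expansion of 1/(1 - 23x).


The geometric series identity gives 1/(1 - c x) = sum_{k>=0} c^k x^k, so the coefficient of x^k is c^k.
Here c = 23 and k = 9.
Computing: 23^9 = 1801152661463

1801152661463


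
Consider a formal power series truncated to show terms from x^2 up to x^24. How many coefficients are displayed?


From x^2 to x^24 inclusive, the count is 24 - 2 + 1 = 23.

23


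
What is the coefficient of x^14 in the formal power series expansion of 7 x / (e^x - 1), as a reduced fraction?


The exponential generating function for Bernoulli numbers is
x / (e^x - 1) = sum_{k>=0} B_k x^k / k!.
So the coefficient of x^14 in 7 x / (e^x - 1) is 7 B_14 / 14!.
Computing: B_14 = 7/6, 14! = 87178291200, giving
7 * 7/6 / 87178291200 = 1/10674892800.

1/10674892800


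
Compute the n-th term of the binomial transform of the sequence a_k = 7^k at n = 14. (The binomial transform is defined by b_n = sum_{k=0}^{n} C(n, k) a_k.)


With a_k = 7^k, b_n = sum_{k=0}^{n} C(n, k) 7^k = (1 + 7)^n by the binomial theorem.
For n = 14: (1 + 7)^14 = 8^14 = 4398046511104.

4398046511104


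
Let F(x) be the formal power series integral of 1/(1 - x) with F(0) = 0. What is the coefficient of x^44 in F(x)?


1/(1 - x) = sum_{k>=0} x^k. Integrating termwise and using F(0) = 0 gives
F(x) = sum_{k>=0} x^(k+1) / (k+1) = sum_{m>=1} x^m / m = -ln(1 - x).
So the coefficient of x^44 is 1/44 = 1/44.

1/44


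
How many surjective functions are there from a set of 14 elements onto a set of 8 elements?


By inclusion-exclusion on which target elements are missed, the number of surjections from an n-set onto a k-set is
surj(n, k) = sum_{j=0}^{k} (-1)^j C(k, j) (k - j)^n.
Equivalently surj(n, k) = k! * S(n, k), where S(n, k) is the Stirling number of the second kind.
For n = 14, k = 8:
S(14, 8) = 20912320, so
surj = 8! * 20912320 = 40320 * 20912320 = 843184742400.

843184742400


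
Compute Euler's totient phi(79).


phi(n) counts integers in [1, n] coprime to n. Using the multiplicative formula phi(n) = n * prod_{p | n} (1 - 1/p):
79 = 79, so
phi(79) = 79 * (1 - 1/79) = 78.

78


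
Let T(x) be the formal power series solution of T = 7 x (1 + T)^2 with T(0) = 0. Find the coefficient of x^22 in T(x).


Apply the Lagrange inversion formula: if T = 7 x * phi(T) with phi(t) = (1 + t)^2, then [x^n] T = 7^n * (1/n) [t^(n-1)] phi(t)^n = 7^n * (1/n) [t^(n-1)] (1 + t)^(2n) = 7^n * (1/n) C(2n, n-1).
Using the identity C(2n, n-1) = C(2n, n) * n / (n+1), the unscaled factor equals C(2n, n) / (n+1) = C_n, the n-th Catalan number.
For n = 22: C_22 = C(44, 22) / 23 = 2104098963720/23 = 91482563640.
With the 7^22 = 3909821048582988049 factor, the coefficient is 3909821048582988049 * 91482563640 = 357680452898004736014001938360.

357680452898004736014001938360


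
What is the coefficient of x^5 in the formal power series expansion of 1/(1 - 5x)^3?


The general identity 1/(1 - c x)^r = sum_{k>=0} c^k C(k + r - 1, r - 1) x^k follows by substituting y = c x into 1/(1 - y)^r = sum_{k>=0} C(k + r - 1, r - 1) y^k.
For c = 5, r = 3, k = 5:
5^5 * C(7, 2) = 3125 * 21 = 65625.

65625


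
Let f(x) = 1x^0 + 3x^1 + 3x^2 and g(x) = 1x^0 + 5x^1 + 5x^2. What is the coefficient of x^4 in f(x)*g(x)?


Cauchy product at x^4:
3*5
= 15

15


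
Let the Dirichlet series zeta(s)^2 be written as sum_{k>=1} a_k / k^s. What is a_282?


The Dirichlet convolution of the constant function 1 with itself gives (1 * 1)(k) = sum_{d | k} 1 = d(k), the number of positive divisors of k.
Since zeta(s) = sum_{k>=1} 1/k^s, we have zeta(s)^2 = sum_{k>=1} d(k)/k^s, so a_k = d(k).
For k = 282: the divisors are 1, 2, 3, 6, 47, 94, 141, 282.
Count = 8.

8


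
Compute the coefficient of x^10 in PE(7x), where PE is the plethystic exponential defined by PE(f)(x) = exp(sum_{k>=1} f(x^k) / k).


With f(x) = 7x, the exponent is sum_{k>=1} 7 x^k / k = 7 * (-ln(1 - x)). Exponentiating:
PE(7x) = exp(-7 ln(1 - x)) = 1/(1 - x)^7.
By the negative binomial expansion, [x^n] 1/(1 - x)^7 = C(n + 6, 6).
For n = 10: C(16, 6) = 8008.

8008


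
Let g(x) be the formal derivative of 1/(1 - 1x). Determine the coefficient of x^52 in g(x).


Differentiate termwise: d/dx sum_{k>=0} 1^k x^k = sum_{k>=1} k 1^k x^(k-1) = sum_{j>=0} (j+1) 1^(j+1) x^j.
Equivalently, d/dx [1/(1 - 1x)] = 1/(1 - 1x)^2.
For j = 52: 53 * 1^53 = 53 * 1 = 53.

53


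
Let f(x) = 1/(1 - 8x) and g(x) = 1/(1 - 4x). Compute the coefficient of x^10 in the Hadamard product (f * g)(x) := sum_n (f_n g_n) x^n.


f has coefficients f_k = 8^k and g has coefficients g_k = 4^k, so the Hadamard product has coefficient (f*g)_k = 8^k * 4^k = 32^k.
For k = 10: 32^10 = 1125899906842624.

1125899906842624


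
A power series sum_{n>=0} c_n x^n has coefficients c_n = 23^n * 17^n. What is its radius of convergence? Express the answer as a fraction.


By the root test (Cauchy-Hadamard), the radius is R = 1 / limsup_n |c_n|^(1/n).
Here |c_n|^(1/n) = (23^n * 17^n)^(1/n) = 23 * 17 = 391 for all n.
So R = 1/391 = 1/391.

1/391


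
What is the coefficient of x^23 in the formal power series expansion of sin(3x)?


The Maclaurin series is sin(t) = sum_{k>=0} (-1)^k t^(2k+1) / (2k+1)!, so substituting t = 3x, only odd powers of x are nonzero, with coefficient of x^(2k+1) equal to (-1)^k 3^(2k+1) / (2k+1)!.
Write 23 = 2*11 + 1, giving the coefficient (-1)^11 * 3^23 / 23! = -94143178827/25852016738884976640000 = -4782969/1313418520494080000.

-4782969/1313418520494080000


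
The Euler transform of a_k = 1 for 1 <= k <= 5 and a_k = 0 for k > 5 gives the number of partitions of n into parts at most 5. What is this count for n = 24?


Partitions of 24 into parts at most 5:
Using generating function (1-x)^(-1)(1-x^2)^(-1)...(1-x^5)^(-1),
the coefficient of x^24 = 333

333


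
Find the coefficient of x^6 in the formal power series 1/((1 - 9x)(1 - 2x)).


By partial fractions or Cauchy convolution:
The coefficient equals sum_{k=0}^{6} 9^k * 2^(6-k).
= 683263

683263


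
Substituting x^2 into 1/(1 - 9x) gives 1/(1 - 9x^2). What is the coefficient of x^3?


Since 1/(1 - 9x^2) only has even powers of x,
the coefficient of x^3 (odd) is 0.

0


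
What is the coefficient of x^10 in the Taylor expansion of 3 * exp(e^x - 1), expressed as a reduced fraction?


exp(e^x - 1) = sum_{k>=0} Bell_k x^k / k!, where Bell_k is the k-th Bell number.
So the coefficient of x^10 is 3 * Bell_10 / 10!.
Computing: Bell_10 = 115975 and 10! = 3628800, giving
3 * 115975/3628800 = 4639/48384.

4639/48384


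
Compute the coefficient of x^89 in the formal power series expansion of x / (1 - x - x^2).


Let f(x) = sum_{k>=0} a_k x^k. Multiplying f(x) * (1 - x - x^2) = x and matching coefficients gives a_0 = 0, a_1 = 1, and a_k = a_{k-1} + a_{k-2} for k >= 2. These are the Fibonacci numbers F_k.
Iterating from F_0 = 0, F_1 = 1:
F_0=0, F_1=1, F_2=1, F_3=2, F_4=3, F_5=5, F_6=8, F_7=13, F_8=21, F_9=34, ...
F_89 = 1779979416004714189.

1779979416004714189


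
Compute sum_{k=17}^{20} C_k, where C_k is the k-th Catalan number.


C_17 through C_20: 129644790, 477638700, 1767263190, 6564120420
Sum = 129644790 + 477638700 + 1767263190 + 6564120420
= 8938667100

8938667100


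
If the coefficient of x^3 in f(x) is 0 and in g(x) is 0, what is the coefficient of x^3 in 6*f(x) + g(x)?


Scalar multiplication scales coefficients: 6 * 0 = 0.
Then add the g coefficient: 0 + 0
= 0

0


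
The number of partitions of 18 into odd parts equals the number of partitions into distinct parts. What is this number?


Computing partitions of 18 into odd parts (1, 3, 5, ...):
Using the generating function prod_{k>=0} 1/(1-x^(2k+1)),
the count is 46

46


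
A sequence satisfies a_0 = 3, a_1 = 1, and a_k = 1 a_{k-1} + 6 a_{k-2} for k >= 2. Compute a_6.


The characteristic equation is t^2 - 1 t - 6 = 0, with roots r_1 = 3 and r_2 = -2 (so c_1 = r_1 + r_2, c_2 = -r_1 r_2 as required).
One can use the closed form a_n = A r_1^n + B r_2^n, but direct iteration is more reliable:
a_0 = 3, a_1 = 1, a_2 = 19, a_3 = 25, a_4 = 139, a_5 = 289, a_6 = 1123.
So a_6 = 1123.

1123


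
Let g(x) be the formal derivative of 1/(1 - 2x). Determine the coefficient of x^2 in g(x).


Differentiate termwise: d/dx sum_{k>=0} 2^k x^k = sum_{k>=1} k 2^k x^(k-1) = sum_{j>=0} (j+1) 2^(j+1) x^j.
Equivalently, d/dx [1/(1 - 2x)] = 2/(1 - 2x)^2.
For j = 2: 3 * 2^3 = 3 * 8 = 24.

24


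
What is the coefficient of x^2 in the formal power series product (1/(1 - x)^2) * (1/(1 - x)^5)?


Combine the factors: (1/(1 - x)^2) * (1/(1 - x)^5) = 1/(1 - x)^7.
Then use 1/(1 - x)^r = sum_{k>=0} C(k + r - 1, r - 1) x^k with r = 7 and k = 2:
C(8, 6) = 28.

28


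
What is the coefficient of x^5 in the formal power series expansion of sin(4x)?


The Maclaurin series is sin(t) = sum_{k>=0} (-1)^k t^(2k+1) / (2k+1)!, so substituting t = 4x, only odd powers of x are nonzero, with coefficient of x^(2k+1) equal to (-1)^k 4^(2k+1) / (2k+1)!.
Write 5 = 2*2 + 1, giving the coefficient (-1)^2 * 4^5 / 5! = 1024/120 = 128/15.

128/15


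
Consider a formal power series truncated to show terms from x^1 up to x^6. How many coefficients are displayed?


From x^1 to x^6 inclusive, the count is 6 - 1 + 1 = 6.

6


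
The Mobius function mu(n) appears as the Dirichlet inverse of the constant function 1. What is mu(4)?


4 has a squared prime factor, so mu(4) = 0.
Factorization reveals a repeated prime.

0
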